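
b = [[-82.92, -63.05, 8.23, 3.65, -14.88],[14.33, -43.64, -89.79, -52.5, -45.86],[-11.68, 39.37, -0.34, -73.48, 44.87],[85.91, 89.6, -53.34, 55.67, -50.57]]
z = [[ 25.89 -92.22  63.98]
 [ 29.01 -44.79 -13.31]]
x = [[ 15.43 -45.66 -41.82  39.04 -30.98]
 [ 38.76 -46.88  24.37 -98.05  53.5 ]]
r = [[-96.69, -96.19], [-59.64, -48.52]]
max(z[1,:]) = 29.01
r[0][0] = -96.69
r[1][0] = -59.64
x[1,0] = 38.76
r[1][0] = -59.64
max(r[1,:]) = -48.52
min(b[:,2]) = -89.79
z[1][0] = 29.01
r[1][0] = -59.64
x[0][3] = 39.04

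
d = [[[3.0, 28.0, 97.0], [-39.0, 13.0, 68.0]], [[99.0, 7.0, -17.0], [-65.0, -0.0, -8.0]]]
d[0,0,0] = 3.0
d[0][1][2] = 68.0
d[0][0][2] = 97.0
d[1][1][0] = -65.0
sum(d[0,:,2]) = 165.0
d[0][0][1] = 28.0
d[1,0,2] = -17.0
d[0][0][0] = 3.0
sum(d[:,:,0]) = -2.0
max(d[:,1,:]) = 68.0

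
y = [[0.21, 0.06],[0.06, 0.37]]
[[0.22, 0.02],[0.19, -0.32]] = y @ [[0.93, 0.36], [0.36, -0.93]]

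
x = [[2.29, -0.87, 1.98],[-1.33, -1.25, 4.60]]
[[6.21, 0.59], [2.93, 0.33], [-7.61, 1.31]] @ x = [[13.44,  -6.14,  15.01], [6.27,  -2.96,  7.32], [-19.17,  4.98,  -9.04]]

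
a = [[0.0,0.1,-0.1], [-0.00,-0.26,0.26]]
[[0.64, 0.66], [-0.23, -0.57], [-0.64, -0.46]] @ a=[[0.00, -0.11, 0.11],[0.0, 0.13, -0.13],[0.0, 0.06, -0.06]]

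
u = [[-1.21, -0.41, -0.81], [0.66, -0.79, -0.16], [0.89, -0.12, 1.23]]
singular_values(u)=[2.11, 1.0, 0.52]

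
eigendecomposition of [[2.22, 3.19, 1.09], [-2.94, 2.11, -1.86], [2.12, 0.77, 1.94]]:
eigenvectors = [[-0.02+0.59j,(-0.02-0.59j),(-0.54+0j)], [(-0.7+0j),(-0.7-0j),(-0.01+0j)], [(0.31+0.27j),0.31-0.27j,(0.84+0j)]]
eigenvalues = [(2.85+3.19j), (2.85-3.19j), (0.58+0j)]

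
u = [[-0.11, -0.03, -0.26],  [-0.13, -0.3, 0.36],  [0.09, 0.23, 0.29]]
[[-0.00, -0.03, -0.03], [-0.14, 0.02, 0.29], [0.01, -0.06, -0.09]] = u@ [[0.39,  0.53,  -0.08], [0.11,  -0.37,  -0.67], [-0.17,  -0.07,  0.23]]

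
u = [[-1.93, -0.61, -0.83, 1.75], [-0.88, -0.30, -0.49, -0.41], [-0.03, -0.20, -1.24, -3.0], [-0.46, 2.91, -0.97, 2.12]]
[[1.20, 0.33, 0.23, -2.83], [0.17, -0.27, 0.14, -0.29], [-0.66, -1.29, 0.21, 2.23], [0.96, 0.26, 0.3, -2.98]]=u@[[-0.18, 0.02, -0.1, 0.64], [-0.04, -0.05, 0.06, -0.21], [-0.28, 0.27, -0.13, 0.28], [0.34, 0.32, -0.02, -0.85]]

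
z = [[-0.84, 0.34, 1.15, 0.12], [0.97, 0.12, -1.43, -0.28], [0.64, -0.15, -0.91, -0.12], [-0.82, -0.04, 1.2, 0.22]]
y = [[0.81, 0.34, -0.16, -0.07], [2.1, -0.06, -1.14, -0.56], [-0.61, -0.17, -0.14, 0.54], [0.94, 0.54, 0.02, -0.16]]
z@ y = [[-0.56, -0.44, -0.41, 0.47], [1.65, 0.41, -0.10, -0.86], [0.65, 0.32, 0.19, -0.43], [-1.27, -0.36, 0.01, 0.69]]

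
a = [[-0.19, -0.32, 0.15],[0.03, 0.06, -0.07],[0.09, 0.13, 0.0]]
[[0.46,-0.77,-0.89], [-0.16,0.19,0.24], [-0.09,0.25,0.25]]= a@ [[-1.27, 0.41, 1.72], [0.18, 1.67, 0.77], [1.87, -1.06, -2.08]]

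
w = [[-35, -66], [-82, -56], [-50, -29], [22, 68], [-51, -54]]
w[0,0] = -35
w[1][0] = -82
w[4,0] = -51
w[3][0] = 22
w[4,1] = -54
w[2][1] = -29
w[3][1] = 68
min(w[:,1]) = -66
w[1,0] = -82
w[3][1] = 68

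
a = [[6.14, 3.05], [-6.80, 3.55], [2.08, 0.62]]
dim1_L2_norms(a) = [6.86, 7.67, 2.17]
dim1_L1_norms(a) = [9.19, 10.35, 2.7]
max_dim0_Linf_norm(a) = 6.8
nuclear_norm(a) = 14.10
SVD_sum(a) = [[5.93, -0.37], [-6.99, 0.44], [2.03, -0.13]] + [[0.21,3.42], [0.19,3.11], [0.05,0.75]]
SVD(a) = [[-0.63, -0.73], [0.74, -0.66], [-0.22, -0.16]] @ diag([9.408650546453439, 4.69389975337367]) @ [[-1.00, 0.06],[-0.06, -1.0]]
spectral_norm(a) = 9.41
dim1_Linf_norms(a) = [6.14, 6.8, 2.08]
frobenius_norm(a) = 10.51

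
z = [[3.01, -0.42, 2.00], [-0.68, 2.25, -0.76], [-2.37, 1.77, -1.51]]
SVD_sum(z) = [[2.54,-1.51,1.74],[-1.39,0.83,-0.95],[-2.45,1.45,-1.67]] + [[0.5, 1.08, 0.20], [0.67, 1.43, 0.26], [0.14, 0.31, 0.06]] + [[-0.04, 0.01, 0.06], [0.04, -0.01, -0.07], [-0.07, 0.01, 0.11]]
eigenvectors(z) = [[0.64+0.00j, (-0.77+0j), -0.77-0.00j], [(-0.09+0j), (-0.01-0.21j), (-0.01+0.21j)], [(-0.76+0j), (0.57-0.2j), 0.57+0.20j]]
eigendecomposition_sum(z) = [[-1.81+0.00j, (2.28+0j), (-2.41+0j)], [0.25-0.00j, (-0.32+0j), 0.34-0.00j], [(2.13-0j), -2.68+0.00j, (2.84-0j)]] + [[2.41+1.79j, (-1.35-4.76j), (2.2+2.08j)], [(-0.47+0.67j), (1.28-0.41j), (-0.55+0.62j)], [(-2.25-0.71j), (2.23+3.19j), (-2.18-0.98j)]] + [[2.41-1.79j, -1.35+4.76j, (2.2-2.08j)], [-0.47-0.67j, 1.28+0.41j, -0.55-0.62j], [(-2.25+0.71j), 2.23-3.19j, -2.18+0.98j]]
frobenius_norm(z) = 5.51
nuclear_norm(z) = 7.32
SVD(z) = [[-0.67,-0.59,0.45], [0.37,-0.79,-0.5], [0.64,-0.17,0.75]] @ diag([5.117766089285301, 2.036915063583532, 0.16836650233318612]) @ [[-0.74, 0.44, -0.51], [-0.42, -0.89, -0.16], [-0.52, 0.09, 0.85]]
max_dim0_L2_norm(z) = 3.89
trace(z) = 3.75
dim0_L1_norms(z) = [6.06, 4.44, 4.27]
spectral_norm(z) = 5.12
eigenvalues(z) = [(0.71+0j), (1.52+0.4j), (1.52-0.4j)]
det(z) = 1.76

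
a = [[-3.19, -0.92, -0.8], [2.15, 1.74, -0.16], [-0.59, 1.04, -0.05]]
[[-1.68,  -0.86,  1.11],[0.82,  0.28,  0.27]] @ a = [[2.86, 1.20, 1.43],[-2.17, 0.01, -0.71]]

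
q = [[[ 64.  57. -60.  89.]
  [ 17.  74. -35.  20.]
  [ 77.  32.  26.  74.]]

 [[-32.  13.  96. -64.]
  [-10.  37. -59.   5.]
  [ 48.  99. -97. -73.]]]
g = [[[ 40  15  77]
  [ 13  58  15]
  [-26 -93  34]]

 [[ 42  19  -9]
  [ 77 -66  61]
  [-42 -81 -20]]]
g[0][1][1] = 58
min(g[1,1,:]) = -66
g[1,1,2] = 61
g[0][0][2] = 77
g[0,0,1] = 15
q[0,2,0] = 77.0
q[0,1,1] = 74.0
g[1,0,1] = 19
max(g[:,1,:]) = 77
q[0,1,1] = 74.0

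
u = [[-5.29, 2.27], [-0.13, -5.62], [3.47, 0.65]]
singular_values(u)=[6.91, 5.43]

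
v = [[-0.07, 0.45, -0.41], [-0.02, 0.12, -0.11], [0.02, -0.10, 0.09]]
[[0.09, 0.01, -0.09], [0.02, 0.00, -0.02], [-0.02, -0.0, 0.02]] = v @ [[-0.01, -0.14, -0.07], [0.09, 0.17, -0.14], [-0.11, 0.18, 0.08]]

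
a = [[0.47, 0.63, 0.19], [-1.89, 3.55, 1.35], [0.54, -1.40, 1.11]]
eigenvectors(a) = [[-0.84+0.00j, -0.19+0.06j, (-0.19-0.06j)], [-0.39+0.00j, (-0.73+0j), (-0.73-0j)], [-0.39+0.00j, 0.50-0.43j, 0.50+0.43j]]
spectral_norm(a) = 4.41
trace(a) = 5.13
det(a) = 4.66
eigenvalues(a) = [(0.85+0j), (2.14+0.94j), (2.14-0.94j)]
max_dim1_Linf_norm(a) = 3.55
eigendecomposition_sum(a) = [[0.87-0.00j,-0.14+0.00j,(0.11+0j)], [0.41-0.00j,(-0.07+0j),(0.05+0j)], [0.40-0.00j,-0.07+0.00j,(0.05+0j)]] + [[-0.20+0.40j, (0.39-0.39j), (0.04-0.47j)], [(-1.15+1.22j), (1.81-0.98j), 0.65-1.65j], [0.07-1.52j, (-0.67+1.74j), (0.53+1.52j)]] + [[-0.20-0.40j,(0.39+0.39j),0.04+0.47j], [-1.15-1.22j,(1.81+0.98j),(0.65+1.65j)], [0.07+1.52j,(-0.67-1.74j),0.53-1.52j]]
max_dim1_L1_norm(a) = 6.79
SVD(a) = [[0.09, -0.02, -1.0], [0.96, -0.27, 0.09], [-0.27, -0.96, -0.00]] @ diag([4.406968255033243, 1.485487204603993, 0.7117995252085104]) @ [[-0.43, 0.87, 0.23],  [-0.01, 0.25, -0.97],  [-0.9, -0.42, -0.1]]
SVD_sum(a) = [[-0.17, 0.34, 0.09], [-1.84, 3.68, 0.97], [0.52, -1.05, -0.27]] + [[0.00, -0.01, 0.03], [0.00, -0.10, 0.39], [0.02, -0.36, 1.38]] + [[0.64, 0.3, 0.07], [-0.06, -0.03, -0.01], [0.0, 0.00, 0.00]]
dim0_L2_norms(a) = [2.02, 3.87, 1.76]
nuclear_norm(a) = 6.60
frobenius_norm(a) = 4.70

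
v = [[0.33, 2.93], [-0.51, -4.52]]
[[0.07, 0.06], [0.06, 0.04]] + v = [[0.4, 2.99], [-0.45, -4.48]]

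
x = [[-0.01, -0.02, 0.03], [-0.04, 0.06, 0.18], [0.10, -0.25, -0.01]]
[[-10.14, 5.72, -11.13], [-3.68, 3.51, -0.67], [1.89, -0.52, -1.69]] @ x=[[-1.24,3.33,0.84], [-0.17,0.45,0.53], [-0.17,0.35,-0.02]]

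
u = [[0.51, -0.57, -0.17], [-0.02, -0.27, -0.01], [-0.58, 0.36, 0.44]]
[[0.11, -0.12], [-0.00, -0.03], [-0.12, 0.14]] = u@[[0.23, -0.03], [-0.0, 0.12], [0.03, 0.19]]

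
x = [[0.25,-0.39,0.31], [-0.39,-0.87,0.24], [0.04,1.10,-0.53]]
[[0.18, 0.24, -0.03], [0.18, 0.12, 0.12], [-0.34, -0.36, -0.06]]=x @ [[0.18, 0.20, -0.16], [-0.26, -0.09, -0.08], [0.11, 0.51, -0.07]]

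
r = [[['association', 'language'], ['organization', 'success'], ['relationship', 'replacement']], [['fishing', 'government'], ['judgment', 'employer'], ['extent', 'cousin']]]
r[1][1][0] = 'judgment'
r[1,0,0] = 'fishing'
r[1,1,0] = 'judgment'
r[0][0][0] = 'association'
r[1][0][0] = 'fishing'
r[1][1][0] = 'judgment'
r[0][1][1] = 'success'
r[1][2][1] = 'cousin'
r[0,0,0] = 'association'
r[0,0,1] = 'language'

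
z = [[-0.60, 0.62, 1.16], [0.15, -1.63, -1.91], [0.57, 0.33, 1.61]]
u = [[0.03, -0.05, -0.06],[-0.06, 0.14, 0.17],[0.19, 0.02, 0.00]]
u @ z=[[-0.06,0.08,0.03], [0.15,-0.21,-0.06], [-0.11,0.09,0.18]]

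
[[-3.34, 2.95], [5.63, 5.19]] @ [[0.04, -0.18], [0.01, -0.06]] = [[-0.1, 0.42], [0.28, -1.32]]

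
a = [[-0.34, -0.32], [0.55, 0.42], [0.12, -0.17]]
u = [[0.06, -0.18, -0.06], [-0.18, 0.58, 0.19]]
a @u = [[0.04,-0.12,-0.04], [-0.04,0.14,0.05], [0.04,-0.12,-0.04]]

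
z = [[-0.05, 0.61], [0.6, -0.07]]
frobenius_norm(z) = 0.86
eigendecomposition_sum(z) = [[0.28, 0.27],[0.27, 0.27]] + [[-0.33, 0.34], [0.33, -0.34]]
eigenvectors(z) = [[0.72,-0.7], [0.7,0.71]]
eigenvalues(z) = [0.55, -0.67]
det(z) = -0.36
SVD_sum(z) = [[-0.33, 0.36],[0.3, -0.34]] + [[0.28, 0.25], [0.3, 0.27]]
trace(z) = -0.12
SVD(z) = [[0.73,-0.68], [-0.68,-0.73]] @ diag([0.6652906118780924, 0.5448746660901694]) @ [[-0.67, 0.74], [-0.74, -0.67]]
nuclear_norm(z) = 1.21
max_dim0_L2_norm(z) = 0.61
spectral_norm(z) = 0.67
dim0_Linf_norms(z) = [0.6, 0.61]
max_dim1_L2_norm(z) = 0.61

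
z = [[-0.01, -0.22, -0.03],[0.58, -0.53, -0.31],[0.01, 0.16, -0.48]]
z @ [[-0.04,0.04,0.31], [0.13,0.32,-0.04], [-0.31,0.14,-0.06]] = [[-0.02, -0.08, 0.01], [0.00, -0.19, 0.22], [0.17, -0.02, 0.03]]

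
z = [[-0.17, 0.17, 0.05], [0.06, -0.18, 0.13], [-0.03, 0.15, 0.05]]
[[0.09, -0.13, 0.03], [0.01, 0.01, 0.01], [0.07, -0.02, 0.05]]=z @ [[-0.08,0.79,0.15],[0.29,0.07,0.22],[0.55,-0.18,0.34]]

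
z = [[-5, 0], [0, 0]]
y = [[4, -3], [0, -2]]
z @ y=[[-20, 15], [0, 0]]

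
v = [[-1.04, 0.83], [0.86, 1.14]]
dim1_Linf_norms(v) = [1.04, 1.14]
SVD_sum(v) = [[0.12, 0.23], [0.64, 1.25]] + [[-1.16, 0.6], [0.22, -0.11]]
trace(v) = 0.10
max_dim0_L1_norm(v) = 1.97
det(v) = -1.90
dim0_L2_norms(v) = [1.35, 1.41]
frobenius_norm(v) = 1.95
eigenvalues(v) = [-1.33, 1.43]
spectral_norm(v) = 1.43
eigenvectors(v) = [[-0.94,-0.32], [0.33,-0.95]]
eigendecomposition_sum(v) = [[-1.19, 0.40], [0.41, -0.14]] + [[0.15,  0.43],[0.45,  1.28]]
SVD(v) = [[0.18, 0.98], [0.98, -0.18]] @ diag([1.4313770108648425, 1.326973945775737]) @ [[0.46, 0.89], [-0.89, 0.46]]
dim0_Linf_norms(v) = [1.04, 1.14]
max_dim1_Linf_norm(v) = 1.14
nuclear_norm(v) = 2.76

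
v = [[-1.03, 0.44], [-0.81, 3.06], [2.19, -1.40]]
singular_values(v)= [3.94, 1.59]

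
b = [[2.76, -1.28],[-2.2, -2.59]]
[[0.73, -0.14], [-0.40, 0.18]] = b @ [[0.24,-0.06], [-0.05,-0.02]]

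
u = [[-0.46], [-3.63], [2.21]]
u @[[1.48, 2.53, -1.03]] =[[-0.68, -1.16, 0.47], [-5.37, -9.18, 3.74], [3.27, 5.59, -2.28]]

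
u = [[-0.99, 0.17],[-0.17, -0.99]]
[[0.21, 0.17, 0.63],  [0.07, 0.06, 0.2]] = u@[[-0.22,-0.18,-0.65],[-0.03,-0.03,-0.09]]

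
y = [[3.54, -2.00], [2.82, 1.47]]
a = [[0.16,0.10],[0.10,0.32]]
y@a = [[0.37, -0.29], [0.6, 0.75]]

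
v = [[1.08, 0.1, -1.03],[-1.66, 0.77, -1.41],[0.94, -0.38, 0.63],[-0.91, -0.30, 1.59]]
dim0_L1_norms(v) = [4.59, 1.55, 4.66]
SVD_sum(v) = [[-0.15, 0.10, -0.23], [-1.14, 0.77, -1.75], [0.57, -0.38, 0.87], [0.45, -0.31, 0.70]] + [[1.23, -0.00, -0.8], [-0.52, 0.00, 0.34], [0.37, -0.00, -0.24], [-1.37, 0.0, 0.89]] + [[0.00, 0.00, 0.00], [0.0, 0.0, 0.0], [0.00, 0.0, 0.00], [0.0, 0.00, 0.0]]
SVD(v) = [[0.11, -0.63, -0.54], [0.84, 0.27, -0.4], [-0.42, -0.19, -0.55], [-0.33, 0.70, -0.49]] @ diag([2.6554656854173224, 2.3223852578303346, 0.005357964486583506]) @ [[-0.51, 0.34, -0.79],  [-0.84, 0.0, 0.55],  [-0.19, -0.94, -0.29]]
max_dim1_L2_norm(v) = 2.31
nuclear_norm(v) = 4.98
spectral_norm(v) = 2.66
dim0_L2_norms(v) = [2.37, 0.92, 2.44]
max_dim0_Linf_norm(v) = 1.66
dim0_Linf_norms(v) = [1.66, 0.77, 1.59]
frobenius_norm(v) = 3.53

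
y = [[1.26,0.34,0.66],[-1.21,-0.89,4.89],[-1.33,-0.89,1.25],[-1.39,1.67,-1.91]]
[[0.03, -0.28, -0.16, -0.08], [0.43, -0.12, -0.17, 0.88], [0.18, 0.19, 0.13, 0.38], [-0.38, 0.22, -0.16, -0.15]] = y @ [[0.02,  -0.16,  -0.03,  -0.13], [-0.13,  -0.09,  -0.21,  -0.04], [0.07,  -0.08,  -0.08,  0.14]]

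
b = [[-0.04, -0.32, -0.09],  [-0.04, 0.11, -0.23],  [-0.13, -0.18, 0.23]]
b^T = [[-0.04, -0.04, -0.13],[-0.32, 0.11, -0.18],[-0.09, -0.23, 0.23]]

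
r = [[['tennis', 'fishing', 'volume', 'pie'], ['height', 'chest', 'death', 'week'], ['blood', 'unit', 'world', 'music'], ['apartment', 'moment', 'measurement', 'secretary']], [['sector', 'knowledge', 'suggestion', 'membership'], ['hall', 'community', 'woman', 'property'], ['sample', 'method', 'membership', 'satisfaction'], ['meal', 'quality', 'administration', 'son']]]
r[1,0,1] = 'knowledge'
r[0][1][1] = 'chest'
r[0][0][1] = 'fishing'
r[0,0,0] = 'tennis'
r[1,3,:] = ['meal', 'quality', 'administration', 'son']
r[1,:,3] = ['membership', 'property', 'satisfaction', 'son']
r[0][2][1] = 'unit'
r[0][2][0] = 'blood'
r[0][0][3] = 'pie'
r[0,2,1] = 'unit'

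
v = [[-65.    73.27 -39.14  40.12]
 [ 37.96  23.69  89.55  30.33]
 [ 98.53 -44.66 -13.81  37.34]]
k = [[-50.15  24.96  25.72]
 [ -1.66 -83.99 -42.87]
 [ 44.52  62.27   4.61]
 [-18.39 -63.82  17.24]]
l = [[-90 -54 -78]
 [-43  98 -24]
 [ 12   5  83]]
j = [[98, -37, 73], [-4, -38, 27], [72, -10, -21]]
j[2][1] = -10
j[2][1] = -10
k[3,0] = -18.39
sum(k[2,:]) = 111.4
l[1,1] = 98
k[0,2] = 25.72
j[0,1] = -37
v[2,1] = -44.66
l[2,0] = 12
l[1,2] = -24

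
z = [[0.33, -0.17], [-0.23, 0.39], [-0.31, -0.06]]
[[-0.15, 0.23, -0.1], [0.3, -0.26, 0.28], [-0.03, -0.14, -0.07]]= z@ [[-0.06,0.52,0.09], [0.74,-0.36,0.78]]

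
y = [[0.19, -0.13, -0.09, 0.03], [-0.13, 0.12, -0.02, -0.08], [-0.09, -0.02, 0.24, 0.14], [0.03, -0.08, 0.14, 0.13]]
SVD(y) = [[-0.3, 0.71, -0.03, -0.64], [-0.07, -0.61, -0.5, -0.61], [0.82, -0.01, 0.40, -0.41], [0.49, 0.36, -0.77, 0.21]] @ diag([0.35791766331421326, 0.31853097914302725, 0.005426400869783674, 0.0018750433270242476]) @ [[-0.30, -0.07, 0.82, 0.49],[0.71, -0.61, -0.01, 0.36],[-0.03, -0.50, 0.4, -0.77],[0.64, 0.61, 0.41, -0.21]]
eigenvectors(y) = [[0.71, 0.30, 0.64, 0.03], [-0.61, 0.07, 0.61, 0.5], [-0.01, -0.82, 0.41, -0.40], [0.36, -0.49, -0.21, 0.77]]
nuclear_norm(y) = 0.68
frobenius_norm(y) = 0.48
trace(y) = 0.68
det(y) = -0.00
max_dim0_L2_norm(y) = 0.29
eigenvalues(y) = [0.32, 0.36, -0.0, 0.01]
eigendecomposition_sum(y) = [[0.16, -0.14, -0.0, 0.08], [-0.14, 0.12, 0.0, -0.07], [-0.0, 0.0, 0.0, -0.00], [0.08, -0.07, -0.00, 0.04]] + [[0.03, 0.01, -0.09, -0.05], [0.01, 0.0, -0.02, -0.01], [-0.09, -0.02, 0.24, 0.14], [-0.05, -0.01, 0.14, 0.09]] + [[-0.0, -0.0, -0.00, 0.00], [-0.0, -0.00, -0.0, 0.00], [-0.0, -0.0, -0.00, 0.00], [0.00, 0.00, 0.0, -0.00]] + [[0.00, 0.0, -0.0, 0.0], [0.00, 0.0, -0.00, 0.00], [-0.0, -0.00, 0.00, -0.00], [0.0, 0.0, -0.00, 0.0]]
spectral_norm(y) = 0.36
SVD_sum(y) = [[0.03, 0.01, -0.09, -0.05], [0.01, 0.00, -0.02, -0.01], [-0.09, -0.02, 0.24, 0.14], [-0.05, -0.01, 0.14, 0.09]] + [[0.16, -0.14, -0.0, 0.08],[-0.14, 0.12, 0.0, -0.07],[-0.0, 0.0, 0.00, -0.0],[0.08, -0.07, -0.0, 0.04]] + [[0.0, 0.00, -0.00, 0.0], [0.00, 0.00, -0.00, 0.0], [-0.0, -0.0, 0.0, -0.0], [0.0, 0.00, -0.00, 0.0]] + [[-0.00, -0.0, -0.00, 0.0], [-0.00, -0.0, -0.00, 0.0], [-0.00, -0.0, -0.0, 0.0], [0.0, 0.00, 0.00, -0.00]]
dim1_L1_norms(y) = [0.44, 0.35, 0.49, 0.38]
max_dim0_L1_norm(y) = 0.49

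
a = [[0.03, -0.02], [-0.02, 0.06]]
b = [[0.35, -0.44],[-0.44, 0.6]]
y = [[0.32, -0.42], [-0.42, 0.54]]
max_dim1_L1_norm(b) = 1.04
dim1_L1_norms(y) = [0.74, 0.96]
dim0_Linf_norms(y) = [0.42, 0.54]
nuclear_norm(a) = 0.09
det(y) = -0.00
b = a + y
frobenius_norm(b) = 0.93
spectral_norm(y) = 0.86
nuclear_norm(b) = 0.95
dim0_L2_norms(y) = [0.53, 0.68]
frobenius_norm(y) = 0.86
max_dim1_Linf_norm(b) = 0.6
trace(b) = 0.95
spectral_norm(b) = 0.93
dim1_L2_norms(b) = [0.56, 0.74]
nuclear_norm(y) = 0.87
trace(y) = 0.86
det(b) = 0.02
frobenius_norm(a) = 0.07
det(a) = 0.00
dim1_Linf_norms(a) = [0.03, 0.06]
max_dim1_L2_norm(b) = 0.74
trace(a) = 0.09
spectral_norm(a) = 0.07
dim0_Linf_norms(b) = [0.44, 0.6]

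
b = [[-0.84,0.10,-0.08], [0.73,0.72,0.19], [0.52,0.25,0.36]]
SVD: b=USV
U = [[-0.51, -0.82, 0.25], [0.72, -0.57, -0.40], [0.47, -0.03, 0.88]]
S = [1.38, 0.57, 0.23]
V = [[0.87, 0.42, 0.25], [0.46, -0.88, -0.10], [-0.18, -0.2, 0.96]]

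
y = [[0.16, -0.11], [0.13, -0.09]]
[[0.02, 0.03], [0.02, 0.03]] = y @ [[-0.05, -0.11], [-0.24, -0.46]]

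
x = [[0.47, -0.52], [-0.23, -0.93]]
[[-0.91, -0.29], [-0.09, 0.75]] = x @ [[-1.43, -1.18],[0.45, -0.51]]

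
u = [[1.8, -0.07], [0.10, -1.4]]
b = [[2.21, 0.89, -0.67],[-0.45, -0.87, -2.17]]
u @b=[[4.01, 1.66, -1.05], [0.85, 1.31, 2.97]]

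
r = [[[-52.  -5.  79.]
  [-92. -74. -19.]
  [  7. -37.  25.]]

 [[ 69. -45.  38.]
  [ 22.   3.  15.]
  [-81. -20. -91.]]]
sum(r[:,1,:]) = -145.0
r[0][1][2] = -19.0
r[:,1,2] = [-19.0, 15.0]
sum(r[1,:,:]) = -90.0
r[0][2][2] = 25.0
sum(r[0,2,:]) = -5.0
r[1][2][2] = -91.0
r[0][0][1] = -5.0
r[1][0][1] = -45.0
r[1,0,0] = 69.0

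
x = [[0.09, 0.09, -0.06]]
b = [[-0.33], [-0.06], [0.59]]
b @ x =[[-0.03, -0.03, 0.02], [-0.01, -0.01, 0.0], [0.05, 0.05, -0.04]]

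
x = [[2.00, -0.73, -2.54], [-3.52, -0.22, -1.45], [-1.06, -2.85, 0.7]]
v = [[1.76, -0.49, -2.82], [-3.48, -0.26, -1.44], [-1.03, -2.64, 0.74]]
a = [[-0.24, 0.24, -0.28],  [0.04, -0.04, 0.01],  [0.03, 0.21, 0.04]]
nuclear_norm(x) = 10.11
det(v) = -34.17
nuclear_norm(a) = 0.67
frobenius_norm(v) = 5.84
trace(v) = 2.24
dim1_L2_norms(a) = [0.44, 0.06, 0.22]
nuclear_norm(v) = 9.93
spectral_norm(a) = 0.45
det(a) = -0.00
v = a + x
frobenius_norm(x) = 5.94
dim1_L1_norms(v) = [5.07, 5.18, 4.41]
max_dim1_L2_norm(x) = 3.81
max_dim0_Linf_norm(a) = 0.28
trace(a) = -0.24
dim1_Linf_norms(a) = [0.28, 0.04, 0.21]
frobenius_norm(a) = 0.49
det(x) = -36.38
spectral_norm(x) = 4.26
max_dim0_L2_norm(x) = 4.18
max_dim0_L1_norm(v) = 6.27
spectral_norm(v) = 4.14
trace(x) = 2.48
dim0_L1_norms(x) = [6.58, 3.8, 4.69]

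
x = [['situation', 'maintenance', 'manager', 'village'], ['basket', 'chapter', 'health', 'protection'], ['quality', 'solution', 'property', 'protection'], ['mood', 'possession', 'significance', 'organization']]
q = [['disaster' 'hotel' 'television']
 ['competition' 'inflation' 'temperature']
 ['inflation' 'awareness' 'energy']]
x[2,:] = ['quality', 'solution', 'property', 'protection']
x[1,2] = 'health'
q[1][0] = 'competition'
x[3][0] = 'mood'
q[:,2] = ['television', 'temperature', 'energy']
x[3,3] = 'organization'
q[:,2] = ['television', 'temperature', 'energy']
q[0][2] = 'television'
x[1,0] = 'basket'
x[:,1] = ['maintenance', 'chapter', 'solution', 'possession']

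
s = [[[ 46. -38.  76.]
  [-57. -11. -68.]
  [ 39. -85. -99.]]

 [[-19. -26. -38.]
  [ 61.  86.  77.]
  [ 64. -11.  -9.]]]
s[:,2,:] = [[39.0, -85.0, -99.0], [64.0, -11.0, -9.0]]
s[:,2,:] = [[39.0, -85.0, -99.0], [64.0, -11.0, -9.0]]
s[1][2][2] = -9.0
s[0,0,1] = -38.0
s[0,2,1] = -85.0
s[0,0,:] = [46.0, -38.0, 76.0]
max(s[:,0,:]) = 76.0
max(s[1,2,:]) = 64.0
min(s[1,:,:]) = -38.0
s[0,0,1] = -38.0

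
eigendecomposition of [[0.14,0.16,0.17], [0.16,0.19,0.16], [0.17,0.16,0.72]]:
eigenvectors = [[-0.29, -0.78, -0.55], [-0.30, 0.62, -0.72], [-0.91, 0.05, 0.42]]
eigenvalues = [0.83, 0.0, 0.22]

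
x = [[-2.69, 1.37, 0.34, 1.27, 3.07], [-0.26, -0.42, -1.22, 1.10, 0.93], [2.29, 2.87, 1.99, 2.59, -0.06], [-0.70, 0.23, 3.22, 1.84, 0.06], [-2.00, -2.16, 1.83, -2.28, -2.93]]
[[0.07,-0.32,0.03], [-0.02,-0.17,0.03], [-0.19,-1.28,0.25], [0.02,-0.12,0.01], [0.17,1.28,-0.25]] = x @ [[-0.03, -0.09, 0.02], [-0.03, -0.25, 0.05], [0.02, 0.07, -0.02], [-0.03, -0.19, 0.04], [0.02, 0.0, -0.01]]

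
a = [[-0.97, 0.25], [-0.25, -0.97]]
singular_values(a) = [1.0, 1.0]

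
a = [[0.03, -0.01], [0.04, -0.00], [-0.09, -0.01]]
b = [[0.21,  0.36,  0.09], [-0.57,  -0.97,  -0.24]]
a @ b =[[0.01, 0.02, 0.01], [0.01, 0.01, 0.00], [-0.01, -0.02, -0.01]]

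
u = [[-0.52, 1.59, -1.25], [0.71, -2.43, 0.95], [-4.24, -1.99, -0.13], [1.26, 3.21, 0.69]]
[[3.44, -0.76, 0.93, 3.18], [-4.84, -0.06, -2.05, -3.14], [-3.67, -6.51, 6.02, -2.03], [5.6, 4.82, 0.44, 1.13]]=u@[[0.02, 1.12, -1.75, 0.23], [1.83, 0.81, 0.65, 0.65], [-0.43, 1.17, 0.81, -1.81]]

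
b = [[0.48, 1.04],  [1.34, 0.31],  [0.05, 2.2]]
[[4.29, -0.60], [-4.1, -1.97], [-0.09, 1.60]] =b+[[3.81, -1.64], [-5.44, -2.28], [-0.14, -0.60]]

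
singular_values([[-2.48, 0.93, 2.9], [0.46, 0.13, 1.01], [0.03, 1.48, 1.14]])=[4.16, 1.5, 0.78]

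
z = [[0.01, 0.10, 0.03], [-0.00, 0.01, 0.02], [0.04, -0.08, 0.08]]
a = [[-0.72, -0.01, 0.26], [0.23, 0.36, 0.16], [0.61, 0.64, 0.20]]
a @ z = [[0.00, -0.09, -0.0], [0.01, 0.01, 0.03], [0.01, 0.05, 0.05]]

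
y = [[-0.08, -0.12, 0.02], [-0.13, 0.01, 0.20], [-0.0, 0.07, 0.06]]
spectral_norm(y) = 0.25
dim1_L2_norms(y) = [0.15, 0.24, 0.09]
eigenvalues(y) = [-0.19, 0.0, 0.18]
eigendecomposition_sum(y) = [[-0.1, -0.08, 0.07], [-0.09, -0.08, 0.07], [0.02, 0.02, -0.02]] + [[0.00, -0.00, 0.00], [-0.0, 0.0, -0.0], [0.00, -0.00, 0.00]] + [[0.02, -0.04, -0.06], [-0.04, 0.08, 0.13], [-0.02, 0.05, 0.08]]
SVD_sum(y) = [[-0.04, -0.0, 0.05], [-0.14, -0.01, 0.19], [-0.03, -0.00, 0.04]] + [[-0.04, -0.12, -0.03],[0.01, 0.02, 0.01],[0.03, 0.07, 0.02]] + [[0.0, -0.0, 0.0], [-0.00, 0.00, -0.0], [0.0, -0.0, 0.00]]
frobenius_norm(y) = 0.29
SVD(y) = [[-0.27, 0.84, 0.47], [-0.95, -0.14, -0.29], [-0.18, -0.52, 0.83]] @ diag([0.2513712184182205, 0.15333325215637045, 0.0011934546871052126]) @ [[0.57,0.04,-0.82], [-0.33,-0.91,-0.27], [0.75,-0.42,0.51]]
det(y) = -0.00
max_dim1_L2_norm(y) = 0.24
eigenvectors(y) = [[0.73, -0.75, -0.34], [0.65, 0.42, 0.81], [-0.18, -0.51, 0.47]]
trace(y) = -0.01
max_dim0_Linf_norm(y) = 0.2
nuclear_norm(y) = 0.41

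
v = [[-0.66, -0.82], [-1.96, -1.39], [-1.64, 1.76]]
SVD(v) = [[-0.32, -0.26], [-0.85, -0.35], [-0.42, 0.9]] @ diag([2.6592823212328334, 2.3658228031656368]) @ [[0.96, 0.27], [-0.27, 0.96]]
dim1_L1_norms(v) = [1.48, 3.35, 3.4]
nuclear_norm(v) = 5.03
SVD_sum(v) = [[-0.82,-0.23], [-2.18,-0.6], [-1.07,-0.3]] + [[0.16, -0.59], [0.22, -0.79], [-0.57, 2.06]]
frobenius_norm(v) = 3.56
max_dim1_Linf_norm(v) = 1.96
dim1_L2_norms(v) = [1.05, 2.4, 2.41]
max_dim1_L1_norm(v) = 3.4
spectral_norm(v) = 2.66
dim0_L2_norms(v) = [2.64, 2.39]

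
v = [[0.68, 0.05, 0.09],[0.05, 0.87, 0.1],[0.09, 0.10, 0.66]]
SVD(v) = [[-0.31, 0.75, -0.59], [-0.86, -0.49, -0.17], [-0.41, 0.45, 0.79]] @ diag([0.9362497029189963, 0.701359968952435, 0.5723903281285684]) @ [[-0.31, -0.86, -0.41], [0.75, -0.49, 0.45], [-0.59, -0.17, 0.79]]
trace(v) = 2.21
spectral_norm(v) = 0.94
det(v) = 0.38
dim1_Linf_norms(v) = [0.68, 0.87, 0.66]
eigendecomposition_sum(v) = [[0.09, 0.25, 0.12], [0.25, 0.69, 0.33], [0.12, 0.33, 0.16]] + [[0.39,-0.26,0.24], [-0.26,0.17,-0.15], [0.24,-0.15,0.14]] + [[0.20, 0.06, -0.27], [0.06, 0.02, -0.08], [-0.27, -0.08, 0.36]]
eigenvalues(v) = [0.94, 0.7, 0.57]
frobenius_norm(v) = 1.30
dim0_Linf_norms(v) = [0.68, 0.87, 0.66]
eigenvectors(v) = [[-0.31, -0.75, -0.59], [-0.86, 0.49, -0.17], [-0.41, -0.45, 0.79]]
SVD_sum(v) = [[0.09, 0.25, 0.12],[0.25, 0.69, 0.33],[0.12, 0.33, 0.16]] + [[0.39, -0.26, 0.24], [-0.26, 0.17, -0.15], [0.24, -0.15, 0.14]] + [[0.20,0.06,-0.27],[0.06,0.02,-0.08],[-0.27,-0.08,0.36]]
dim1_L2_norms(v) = [0.69, 0.88, 0.67]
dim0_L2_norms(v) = [0.69, 0.88, 0.67]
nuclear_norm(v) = 2.21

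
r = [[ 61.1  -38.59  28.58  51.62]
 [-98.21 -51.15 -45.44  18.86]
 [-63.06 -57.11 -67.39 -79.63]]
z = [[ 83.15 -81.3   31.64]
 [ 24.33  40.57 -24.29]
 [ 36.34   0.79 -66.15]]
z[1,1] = 40.57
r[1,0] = -98.21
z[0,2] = 31.64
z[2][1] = 0.79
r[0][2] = 28.58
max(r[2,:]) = -57.11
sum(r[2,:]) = -267.19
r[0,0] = 61.1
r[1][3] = 18.86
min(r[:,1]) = -57.11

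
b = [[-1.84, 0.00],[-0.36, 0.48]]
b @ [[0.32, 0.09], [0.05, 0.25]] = [[-0.59, -0.17], [-0.09, 0.09]]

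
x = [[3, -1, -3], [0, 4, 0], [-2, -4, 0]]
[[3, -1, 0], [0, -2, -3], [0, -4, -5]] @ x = [[9, -7, -9], [6, 4, 0], [10, 4, 0]]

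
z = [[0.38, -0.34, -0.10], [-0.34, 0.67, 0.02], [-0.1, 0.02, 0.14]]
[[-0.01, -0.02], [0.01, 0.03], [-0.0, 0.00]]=z @ [[-0.02, -0.02], [-0.0, 0.04], [-0.02, 0.01]]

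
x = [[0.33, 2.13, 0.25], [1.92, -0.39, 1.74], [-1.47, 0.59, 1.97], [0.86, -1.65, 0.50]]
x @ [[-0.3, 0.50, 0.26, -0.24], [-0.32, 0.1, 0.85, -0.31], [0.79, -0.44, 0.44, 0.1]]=[[-0.58, 0.27, 2.01, -0.71], [0.92, 0.16, 0.93, -0.17], [1.81, -1.54, 0.99, 0.37], [0.66, 0.05, -0.96, 0.36]]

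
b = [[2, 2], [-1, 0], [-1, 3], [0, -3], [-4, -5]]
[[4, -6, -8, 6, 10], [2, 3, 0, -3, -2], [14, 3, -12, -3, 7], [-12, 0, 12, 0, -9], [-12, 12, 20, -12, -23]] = b @ [[-2, -3, 0, 3, 2], [4, 0, -4, 0, 3]]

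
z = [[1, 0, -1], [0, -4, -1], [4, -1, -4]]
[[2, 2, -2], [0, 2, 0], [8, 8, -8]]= z@ [[2, 0, -2], [0, 0, 0], [0, -2, 0]]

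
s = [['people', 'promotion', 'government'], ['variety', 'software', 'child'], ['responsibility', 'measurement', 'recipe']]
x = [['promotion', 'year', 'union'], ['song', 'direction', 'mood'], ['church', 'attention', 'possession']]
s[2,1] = 'measurement'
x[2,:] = ['church', 'attention', 'possession']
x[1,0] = 'song'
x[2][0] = 'church'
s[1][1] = 'software'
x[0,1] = 'year'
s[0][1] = 'promotion'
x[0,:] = ['promotion', 'year', 'union']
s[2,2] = 'recipe'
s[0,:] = ['people', 'promotion', 'government']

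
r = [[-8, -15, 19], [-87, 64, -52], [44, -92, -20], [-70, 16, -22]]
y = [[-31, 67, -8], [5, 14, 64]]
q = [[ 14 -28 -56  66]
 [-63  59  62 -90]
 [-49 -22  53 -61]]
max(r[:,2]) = 19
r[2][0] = 44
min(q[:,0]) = -63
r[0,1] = -15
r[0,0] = -8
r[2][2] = -20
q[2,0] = -49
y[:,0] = [-31, 5]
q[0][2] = -56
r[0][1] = -15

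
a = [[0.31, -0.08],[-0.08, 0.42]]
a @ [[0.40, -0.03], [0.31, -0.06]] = [[0.1,-0.00], [0.10,-0.02]]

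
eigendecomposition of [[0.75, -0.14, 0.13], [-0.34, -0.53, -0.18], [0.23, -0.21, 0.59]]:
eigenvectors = [[0.09, 0.71, -0.44], [0.98, -0.25, -0.01], [0.16, 0.66, 0.9]]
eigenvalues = [-0.59, 0.92, 0.48]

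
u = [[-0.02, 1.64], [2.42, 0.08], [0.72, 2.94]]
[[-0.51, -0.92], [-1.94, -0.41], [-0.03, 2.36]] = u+[[-0.49, -2.56],[-4.36, -0.49],[-0.75, -0.58]]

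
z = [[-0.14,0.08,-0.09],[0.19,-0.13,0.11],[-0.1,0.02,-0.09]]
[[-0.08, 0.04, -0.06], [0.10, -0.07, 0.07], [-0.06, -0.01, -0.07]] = z @ [[0.39,0.0,0.23], [0.0,0.74,0.26], [0.23,0.26,0.56]]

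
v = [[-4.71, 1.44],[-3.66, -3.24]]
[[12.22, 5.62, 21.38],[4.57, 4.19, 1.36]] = v@[[-2.25, -1.18, -3.47], [1.13, 0.04, 3.50]]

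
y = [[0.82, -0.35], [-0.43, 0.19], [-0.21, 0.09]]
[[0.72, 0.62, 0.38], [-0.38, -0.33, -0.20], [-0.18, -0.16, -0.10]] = y@[[0.89, 0.77, 0.47], [0.03, 0.02, 0.01]]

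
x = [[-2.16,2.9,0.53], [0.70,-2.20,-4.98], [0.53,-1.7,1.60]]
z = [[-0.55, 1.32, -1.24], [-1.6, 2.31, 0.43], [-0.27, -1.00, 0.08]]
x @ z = [[-3.60, 3.32, 3.97], [4.48, 0.82, -2.21], [2.0, -4.83, -1.26]]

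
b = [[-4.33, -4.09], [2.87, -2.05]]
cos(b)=[[-12.44, 0.77], [-0.54, -12.87]]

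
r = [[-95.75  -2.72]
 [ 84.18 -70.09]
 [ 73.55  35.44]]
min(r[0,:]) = -95.75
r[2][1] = 35.44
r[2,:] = [73.55, 35.44]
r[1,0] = 84.18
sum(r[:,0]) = 61.980000000000004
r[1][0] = 84.18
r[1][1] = -70.09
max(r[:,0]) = 84.18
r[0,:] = [-95.75, -2.72]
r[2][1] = 35.44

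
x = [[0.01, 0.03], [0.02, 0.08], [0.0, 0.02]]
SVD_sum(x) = [[0.01, 0.03], [0.02, 0.08], [0.00, 0.02]] + [[0.00,  -0.0], [0.0,  -0.00], [-0.0,  0.00]]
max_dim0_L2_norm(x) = 0.09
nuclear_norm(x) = 0.10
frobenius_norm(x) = 0.09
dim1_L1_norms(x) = [0.04, 0.1, 0.02]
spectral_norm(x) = 0.09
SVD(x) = [[-0.35, 0.46], [-0.91, 0.03], [-0.21, -0.89]] @ diag([0.09039151778463243, 0.005419733627262133]) @ [[-0.24, -0.97], [0.97, -0.24]]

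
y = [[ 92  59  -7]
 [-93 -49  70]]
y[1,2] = 70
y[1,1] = -49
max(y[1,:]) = 70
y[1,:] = [-93, -49, 70]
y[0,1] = 59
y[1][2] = 70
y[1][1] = -49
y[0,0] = 92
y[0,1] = 59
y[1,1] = -49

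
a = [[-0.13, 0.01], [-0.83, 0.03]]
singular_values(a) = [0.84, 0.01]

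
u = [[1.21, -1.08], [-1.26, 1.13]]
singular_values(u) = [2.34, 0.0]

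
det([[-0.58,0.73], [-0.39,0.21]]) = 0.163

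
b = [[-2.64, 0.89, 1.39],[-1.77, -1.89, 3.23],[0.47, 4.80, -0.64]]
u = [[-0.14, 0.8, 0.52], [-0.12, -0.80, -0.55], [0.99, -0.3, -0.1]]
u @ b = [[-0.8, 0.86, 2.06], [1.47, -1.23, -2.4], [-2.13, 0.97, 0.47]]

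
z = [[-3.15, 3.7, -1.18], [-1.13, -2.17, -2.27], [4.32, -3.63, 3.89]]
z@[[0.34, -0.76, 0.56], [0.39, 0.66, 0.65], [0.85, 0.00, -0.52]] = [[-0.63,4.84,1.25],[-3.16,-0.57,-0.86],[3.36,-5.68,-1.96]]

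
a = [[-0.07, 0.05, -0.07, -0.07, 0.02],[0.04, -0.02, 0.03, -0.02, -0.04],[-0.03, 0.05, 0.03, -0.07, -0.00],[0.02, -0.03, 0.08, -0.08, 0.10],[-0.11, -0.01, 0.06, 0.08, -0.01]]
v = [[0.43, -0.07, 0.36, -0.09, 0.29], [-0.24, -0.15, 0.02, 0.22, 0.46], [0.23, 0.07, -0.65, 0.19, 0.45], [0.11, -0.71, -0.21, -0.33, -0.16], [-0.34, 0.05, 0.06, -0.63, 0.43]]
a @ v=[[-0.07, 0.04, 0.04, 0.01, -0.01], [0.04, 0.01, -0.00, 0.03, 0.0], [-0.03, 0.05, -0.01, 0.04, 0.04], [-0.01, 0.07, -0.02, -0.03, 0.08], [-0.02, -0.04, -0.10, -0.0, -0.03]]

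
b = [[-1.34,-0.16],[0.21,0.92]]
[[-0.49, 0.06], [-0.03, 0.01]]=b @ [[0.38, -0.05], [-0.12, 0.02]]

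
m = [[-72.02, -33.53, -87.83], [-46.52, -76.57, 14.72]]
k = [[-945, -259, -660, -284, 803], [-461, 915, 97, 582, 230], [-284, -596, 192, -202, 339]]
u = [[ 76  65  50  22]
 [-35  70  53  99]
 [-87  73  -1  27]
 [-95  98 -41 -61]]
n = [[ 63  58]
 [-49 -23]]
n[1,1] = -23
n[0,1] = 58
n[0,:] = [63, 58]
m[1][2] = 14.72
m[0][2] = -87.83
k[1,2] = 97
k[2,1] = -596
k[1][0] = -461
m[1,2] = 14.72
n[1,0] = -49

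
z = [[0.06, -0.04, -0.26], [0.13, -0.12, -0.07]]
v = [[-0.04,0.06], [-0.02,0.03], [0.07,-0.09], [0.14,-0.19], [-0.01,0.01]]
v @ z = [[0.01,-0.01,0.01], [0.0,-0.0,0.00], [-0.01,0.01,-0.01], [-0.02,0.02,-0.02], [0.0,-0.00,0.00]]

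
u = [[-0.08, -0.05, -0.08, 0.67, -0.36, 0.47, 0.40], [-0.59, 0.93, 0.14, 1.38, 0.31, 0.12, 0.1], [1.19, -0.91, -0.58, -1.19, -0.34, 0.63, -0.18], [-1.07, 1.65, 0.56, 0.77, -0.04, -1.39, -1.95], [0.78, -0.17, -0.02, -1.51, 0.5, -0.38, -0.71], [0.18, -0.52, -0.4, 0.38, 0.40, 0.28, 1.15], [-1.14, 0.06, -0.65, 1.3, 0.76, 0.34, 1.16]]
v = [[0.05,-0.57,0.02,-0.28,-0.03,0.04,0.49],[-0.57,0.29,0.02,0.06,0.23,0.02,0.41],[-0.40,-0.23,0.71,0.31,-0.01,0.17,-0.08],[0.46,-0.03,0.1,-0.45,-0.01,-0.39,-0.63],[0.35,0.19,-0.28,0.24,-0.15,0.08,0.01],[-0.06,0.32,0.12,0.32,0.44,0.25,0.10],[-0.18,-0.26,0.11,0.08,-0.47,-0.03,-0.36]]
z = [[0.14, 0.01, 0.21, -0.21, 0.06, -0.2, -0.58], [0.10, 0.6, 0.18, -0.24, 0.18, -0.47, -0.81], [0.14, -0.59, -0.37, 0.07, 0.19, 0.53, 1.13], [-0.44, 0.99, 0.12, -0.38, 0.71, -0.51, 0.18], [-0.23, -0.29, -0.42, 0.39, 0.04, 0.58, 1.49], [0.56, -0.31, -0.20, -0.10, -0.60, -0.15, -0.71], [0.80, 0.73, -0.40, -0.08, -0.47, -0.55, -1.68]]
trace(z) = -1.80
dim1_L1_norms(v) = [1.48, 1.6, 1.91, 2.07, 1.3, 1.61, 1.49]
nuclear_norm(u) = 10.36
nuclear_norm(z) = 6.73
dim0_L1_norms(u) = [5.03, 4.29, 2.43, 7.2, 2.71, 3.61, 5.65]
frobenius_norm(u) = 5.54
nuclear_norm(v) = 4.59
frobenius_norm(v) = 2.09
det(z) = -0.00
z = u @ v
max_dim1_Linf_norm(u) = 1.95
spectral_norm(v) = 1.33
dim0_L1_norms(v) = [2.07, 1.89, 1.36, 1.74, 1.34, 0.98, 2.08]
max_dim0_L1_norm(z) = 6.58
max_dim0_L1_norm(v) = 2.08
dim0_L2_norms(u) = [2.2, 2.17, 1.12, 2.91, 1.15, 1.7, 2.68]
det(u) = 0.01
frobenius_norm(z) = 3.89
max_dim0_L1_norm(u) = 7.2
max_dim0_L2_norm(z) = 2.8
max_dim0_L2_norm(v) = 0.98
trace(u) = 2.98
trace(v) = 0.34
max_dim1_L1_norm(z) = 4.71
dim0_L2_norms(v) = [0.93, 0.82, 0.79, 0.74, 0.7, 0.5, 0.98]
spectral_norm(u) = 4.02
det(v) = -0.00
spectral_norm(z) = 3.30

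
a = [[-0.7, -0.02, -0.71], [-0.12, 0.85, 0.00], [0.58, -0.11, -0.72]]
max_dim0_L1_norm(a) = 1.43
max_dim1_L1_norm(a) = 1.43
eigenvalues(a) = [(-0.71+0.64j), (-0.71-0.64j), (0.85+0j)]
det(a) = 0.77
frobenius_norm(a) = 1.61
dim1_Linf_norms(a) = [0.71, 0.85, 0.72]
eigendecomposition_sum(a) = [[(-0.35+0.32j), (-0.02-0.03j), -0.36-0.40j],  [-0.03+0.01j, (-0-0j), -0.01-0.04j],  [0.29+0.32j, (-0.03+0.01j), -0.36+0.31j]] + [[-0.35-0.32j,(-0.02+0.03j),-0.36+0.40j], [-0.03-0.01j,(-0+0j),(-0.01+0.04j)], [0.29-0.32j,(-0.03-0.01j),(-0.36-0.31j)]] + [[(-0+0j), (0.01-0j), 0.00-0.00j],[-0.06+0.00j, (0.85-0j), (0.03-0j)],[-0j, -0.05+0.00j, -0.00+0.00j]]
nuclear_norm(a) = 2.77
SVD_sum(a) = [[-0.20,-0.14,-0.81], [0.03,0.02,0.11], [-0.13,-0.10,-0.55]] + [[-0.38, 0.29, 0.04], [-0.48, 0.37, 0.05], [0.47, -0.36, -0.05]] + [[-0.12,-0.17,0.06], [0.34,0.46,-0.16], [0.25,0.34,-0.12]]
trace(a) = -0.57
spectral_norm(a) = 1.03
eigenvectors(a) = [[-0.74+0.00j, (-0.74-0j), 0.02+0.00j], [(-0.05-0.02j), -0.05+0.02j, (1+0j)], [-0.01+0.67j, (-0.01-0.67j), -0.06+0.00j]]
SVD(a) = [[0.82, 0.49, -0.28],[-0.11, 0.62, 0.77],[0.56, -0.60, 0.57]] @ diag([1.0286584082722727, 0.9735100913234975, 0.7697012285179683]) @ [[-0.23, -0.17, -0.96],[-0.79, 0.60, 0.09],[0.56, 0.78, -0.27]]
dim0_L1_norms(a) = [1.4, 0.98, 1.43]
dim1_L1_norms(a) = [1.43, 0.97, 1.41]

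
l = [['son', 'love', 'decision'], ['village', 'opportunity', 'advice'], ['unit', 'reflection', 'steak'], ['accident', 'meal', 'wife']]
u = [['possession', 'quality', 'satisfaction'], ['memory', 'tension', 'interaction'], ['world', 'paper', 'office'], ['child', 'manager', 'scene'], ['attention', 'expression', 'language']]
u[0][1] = 'quality'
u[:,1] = ['quality', 'tension', 'paper', 'manager', 'expression']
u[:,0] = ['possession', 'memory', 'world', 'child', 'attention']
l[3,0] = 'accident'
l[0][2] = 'decision'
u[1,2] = 'interaction'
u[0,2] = 'satisfaction'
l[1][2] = 'advice'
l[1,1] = 'opportunity'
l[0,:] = ['son', 'love', 'decision']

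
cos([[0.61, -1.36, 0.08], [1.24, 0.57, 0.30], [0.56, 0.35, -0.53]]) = [[1.57, 0.97, 0.21],[-0.99, 1.57, -0.09],[-0.31, 0.36, 0.78]]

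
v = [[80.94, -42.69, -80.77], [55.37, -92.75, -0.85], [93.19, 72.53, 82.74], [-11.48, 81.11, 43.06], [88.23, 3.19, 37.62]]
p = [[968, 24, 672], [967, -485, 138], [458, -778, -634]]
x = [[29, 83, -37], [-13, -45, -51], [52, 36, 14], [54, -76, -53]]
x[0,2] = -37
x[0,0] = 29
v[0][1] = -42.69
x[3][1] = -76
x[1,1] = -45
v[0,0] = 80.94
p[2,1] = -778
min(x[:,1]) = -76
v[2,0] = 93.19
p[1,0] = 967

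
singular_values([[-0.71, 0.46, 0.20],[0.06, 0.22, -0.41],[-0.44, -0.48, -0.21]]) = [0.88, 0.68, 0.46]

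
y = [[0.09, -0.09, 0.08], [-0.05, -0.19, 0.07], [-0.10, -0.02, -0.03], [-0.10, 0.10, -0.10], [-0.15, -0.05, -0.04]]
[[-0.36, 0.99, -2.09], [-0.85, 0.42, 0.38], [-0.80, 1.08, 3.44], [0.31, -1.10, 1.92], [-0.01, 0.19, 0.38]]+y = [[-0.27, 0.90, -2.01],  [-0.9, 0.23, 0.45],  [-0.9, 1.06, 3.41],  [0.21, -1.0, 1.82],  [-0.16, 0.14, 0.34]]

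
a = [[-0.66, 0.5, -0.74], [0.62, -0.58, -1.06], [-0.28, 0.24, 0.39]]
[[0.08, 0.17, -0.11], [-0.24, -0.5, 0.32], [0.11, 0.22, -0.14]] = a@ [[-0.57, -1.20, 0.78], [-0.42, -0.88, 0.57], [0.12, 0.25, -0.16]]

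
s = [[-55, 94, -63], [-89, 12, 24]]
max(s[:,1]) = 94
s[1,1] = 12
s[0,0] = -55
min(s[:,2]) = -63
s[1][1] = 12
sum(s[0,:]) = -24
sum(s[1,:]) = -53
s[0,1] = 94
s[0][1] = 94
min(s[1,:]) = -89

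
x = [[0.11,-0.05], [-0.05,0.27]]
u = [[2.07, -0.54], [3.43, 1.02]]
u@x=[[0.25, -0.25],[0.33, 0.10]]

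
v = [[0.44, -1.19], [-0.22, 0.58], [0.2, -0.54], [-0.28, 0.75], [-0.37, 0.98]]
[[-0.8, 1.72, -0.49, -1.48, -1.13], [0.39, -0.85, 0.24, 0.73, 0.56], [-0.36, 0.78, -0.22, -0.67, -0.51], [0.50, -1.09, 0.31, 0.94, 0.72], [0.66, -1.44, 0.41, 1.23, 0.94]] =v@[[-0.43, 2.35, -0.52, -1.55, -2.02], [0.51, -0.58, 0.22, 0.67, 0.20]]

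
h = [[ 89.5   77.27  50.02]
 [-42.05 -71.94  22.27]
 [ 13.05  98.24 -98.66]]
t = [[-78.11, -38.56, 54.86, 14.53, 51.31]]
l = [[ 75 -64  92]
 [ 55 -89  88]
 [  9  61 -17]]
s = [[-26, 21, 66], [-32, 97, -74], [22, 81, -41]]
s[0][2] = 66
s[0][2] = 66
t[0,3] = 14.53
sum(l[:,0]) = 139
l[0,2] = 92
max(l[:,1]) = 61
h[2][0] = 13.05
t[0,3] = 14.53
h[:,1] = [77.27, -71.94, 98.24]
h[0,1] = 77.27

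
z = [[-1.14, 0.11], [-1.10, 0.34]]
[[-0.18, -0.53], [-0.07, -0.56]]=z@[[0.2, 0.45],[0.45, -0.19]]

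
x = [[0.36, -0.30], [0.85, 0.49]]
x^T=[[0.36, 0.85], [-0.30, 0.49]]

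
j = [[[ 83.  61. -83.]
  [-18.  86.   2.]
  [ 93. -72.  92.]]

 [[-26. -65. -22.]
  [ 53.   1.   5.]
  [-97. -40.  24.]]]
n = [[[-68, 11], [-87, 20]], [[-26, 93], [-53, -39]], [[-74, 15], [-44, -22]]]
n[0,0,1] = 11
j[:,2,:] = [[93.0, -72.0, 92.0], [-97.0, -40.0, 24.0]]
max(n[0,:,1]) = 20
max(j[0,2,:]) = 93.0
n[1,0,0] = -26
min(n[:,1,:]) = -87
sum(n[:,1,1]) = -41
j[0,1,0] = -18.0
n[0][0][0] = -68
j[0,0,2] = -83.0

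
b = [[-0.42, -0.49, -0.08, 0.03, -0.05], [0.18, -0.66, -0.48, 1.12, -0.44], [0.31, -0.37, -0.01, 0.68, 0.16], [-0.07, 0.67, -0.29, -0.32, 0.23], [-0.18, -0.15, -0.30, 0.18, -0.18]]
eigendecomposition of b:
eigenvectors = [[(0.39+0j), 0.72+0.00j, (-0.44-0.04j), -0.44+0.04j, (0.53+0j)], [(0.75+0j), -0.26+0.00j, (0.34+0.25j), 0.34-0.25j, -0.45+0.00j], [0.26+0.00j, (-0.5+0j), (0.55+0j), 0.55-0.00j, (-0.47+0j)], [(-0.39+0j), -0.36+0.00j, (0.44+0.31j), 0.44-0.31j, (-0.54+0j)], [(0.26+0j), 0.18+0.00j, (-0.06+0.18j), (-0.06-0.18j), 0.08+0.00j]]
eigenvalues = [(-1.48+0j), (-0.22+0j), (0.04+0.24j), (0.04-0.24j), (0.03+0j)]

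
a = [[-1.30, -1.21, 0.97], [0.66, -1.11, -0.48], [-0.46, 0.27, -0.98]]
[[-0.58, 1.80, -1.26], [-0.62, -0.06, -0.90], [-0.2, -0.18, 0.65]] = a@ [[0.16, -0.66, -0.13],[0.53, -0.49, 0.89],[0.28, 0.36, -0.36]]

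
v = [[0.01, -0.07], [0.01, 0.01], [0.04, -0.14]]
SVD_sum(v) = [[0.02, -0.07], [-0.0, 0.01], [0.04, -0.14]] + [[-0.01, -0.0], [0.01, 0.0], [0.0, 0.0]]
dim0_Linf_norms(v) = [0.04, 0.14]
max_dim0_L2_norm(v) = 0.16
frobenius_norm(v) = 0.16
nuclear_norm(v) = 0.18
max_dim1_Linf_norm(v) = 0.14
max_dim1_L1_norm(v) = 0.18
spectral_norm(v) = 0.16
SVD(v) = [[0.43, -0.51], [-0.04, 0.81], [0.9, 0.29]] @ diag([0.16179277659403296, 0.014936446765992643]) @ [[0.25, -0.97],[0.97, 0.25]]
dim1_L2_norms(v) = [0.07, 0.01, 0.15]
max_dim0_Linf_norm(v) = 0.14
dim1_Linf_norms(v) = [0.07, 0.01, 0.14]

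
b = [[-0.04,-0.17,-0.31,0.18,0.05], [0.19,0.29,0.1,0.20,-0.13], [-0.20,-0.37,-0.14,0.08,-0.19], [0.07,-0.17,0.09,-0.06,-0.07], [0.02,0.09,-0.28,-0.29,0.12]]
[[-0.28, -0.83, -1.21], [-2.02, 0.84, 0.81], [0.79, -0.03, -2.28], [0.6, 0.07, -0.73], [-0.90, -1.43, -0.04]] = b @ [[-3.02, -1.22, -0.78], [-4.17, 0.84, 3.84], [3.93, 2.98, 2.60], [-0.53, 1.53, 0.21], [4.04, -1.72, 3.53]]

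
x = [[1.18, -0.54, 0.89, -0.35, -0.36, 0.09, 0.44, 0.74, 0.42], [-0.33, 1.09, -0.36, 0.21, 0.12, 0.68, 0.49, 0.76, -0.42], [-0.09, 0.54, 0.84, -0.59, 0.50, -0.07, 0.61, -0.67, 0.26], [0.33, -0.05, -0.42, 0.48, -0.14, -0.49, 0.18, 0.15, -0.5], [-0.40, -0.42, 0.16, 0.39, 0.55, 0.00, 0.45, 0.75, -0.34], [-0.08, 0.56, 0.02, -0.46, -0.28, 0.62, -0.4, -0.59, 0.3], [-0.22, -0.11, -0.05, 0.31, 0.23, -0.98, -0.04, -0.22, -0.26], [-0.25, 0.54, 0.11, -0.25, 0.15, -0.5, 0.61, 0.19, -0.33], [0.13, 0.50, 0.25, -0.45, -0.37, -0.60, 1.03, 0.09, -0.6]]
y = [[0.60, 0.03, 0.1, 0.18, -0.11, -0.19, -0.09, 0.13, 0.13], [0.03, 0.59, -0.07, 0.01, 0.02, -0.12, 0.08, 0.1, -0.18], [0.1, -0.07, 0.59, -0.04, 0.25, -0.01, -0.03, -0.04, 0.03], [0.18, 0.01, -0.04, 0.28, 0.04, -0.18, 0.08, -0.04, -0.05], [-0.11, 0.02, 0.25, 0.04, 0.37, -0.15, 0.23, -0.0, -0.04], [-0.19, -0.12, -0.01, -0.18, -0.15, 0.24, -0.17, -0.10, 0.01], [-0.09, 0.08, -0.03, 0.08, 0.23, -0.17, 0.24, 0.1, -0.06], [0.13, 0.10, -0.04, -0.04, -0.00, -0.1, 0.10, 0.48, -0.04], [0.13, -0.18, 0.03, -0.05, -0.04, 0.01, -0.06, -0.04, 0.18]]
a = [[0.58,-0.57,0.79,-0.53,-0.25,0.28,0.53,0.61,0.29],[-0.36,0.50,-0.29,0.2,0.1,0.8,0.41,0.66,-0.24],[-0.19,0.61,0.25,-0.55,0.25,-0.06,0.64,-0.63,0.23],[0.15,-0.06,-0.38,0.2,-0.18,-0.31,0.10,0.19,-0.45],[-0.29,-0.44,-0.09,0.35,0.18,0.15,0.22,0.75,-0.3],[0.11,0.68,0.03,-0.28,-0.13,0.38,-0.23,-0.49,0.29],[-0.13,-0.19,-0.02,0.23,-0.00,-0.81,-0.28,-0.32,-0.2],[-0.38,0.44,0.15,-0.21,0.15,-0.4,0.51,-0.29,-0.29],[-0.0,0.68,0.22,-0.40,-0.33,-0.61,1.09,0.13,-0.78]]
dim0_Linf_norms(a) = [0.58, 0.68, 0.79, 0.55, 0.33, 0.81, 1.09, 0.75, 0.78]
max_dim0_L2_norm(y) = 0.7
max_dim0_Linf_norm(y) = 0.6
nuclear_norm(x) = 10.42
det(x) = -0.03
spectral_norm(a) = 2.13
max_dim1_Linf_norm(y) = 0.6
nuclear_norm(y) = 3.58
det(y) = 0.00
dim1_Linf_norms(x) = [1.18, 1.09, 0.84, 0.5, 0.75, 0.62, 0.98, 0.61, 1.03]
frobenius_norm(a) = 3.71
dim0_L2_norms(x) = [1.38, 1.68, 1.38, 1.21, 1.0, 1.63, 1.62, 1.61, 1.19]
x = a + y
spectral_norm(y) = 0.93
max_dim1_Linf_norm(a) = 1.09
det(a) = 0.00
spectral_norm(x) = 2.23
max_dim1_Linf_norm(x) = 1.18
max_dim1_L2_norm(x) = 1.91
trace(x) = 4.31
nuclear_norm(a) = 8.36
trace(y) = 3.57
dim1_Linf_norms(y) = [0.6, 0.59, 0.59, 0.28, 0.37, 0.24, 0.24, 0.48, 0.18]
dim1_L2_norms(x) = [1.91, 1.72, 1.58, 1.04, 1.3, 1.26, 1.14, 1.1, 1.57]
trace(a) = 0.74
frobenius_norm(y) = 1.59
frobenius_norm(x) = 4.29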